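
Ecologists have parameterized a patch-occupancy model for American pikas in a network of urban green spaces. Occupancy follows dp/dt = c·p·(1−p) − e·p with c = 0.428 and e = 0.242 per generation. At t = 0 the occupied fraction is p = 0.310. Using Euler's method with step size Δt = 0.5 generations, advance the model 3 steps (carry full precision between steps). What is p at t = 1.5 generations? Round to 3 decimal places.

Update rule: p ← p + [c·p·(1−p) − e·p]·Δt with Δt = 0.5.
t = 0.5: p = 0.31000 + (+0.00826) = 0.31826
t = 1: p = 0.31826 + (+0.00792) = 0.32619
t = 1.5: p = 0.32619 + (+0.00757) = 0.33375

0.334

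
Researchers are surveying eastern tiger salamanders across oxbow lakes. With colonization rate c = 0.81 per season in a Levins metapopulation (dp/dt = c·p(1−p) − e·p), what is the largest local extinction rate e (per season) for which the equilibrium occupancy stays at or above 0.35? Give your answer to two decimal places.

1 − e/c ≥ 0.35 ⇒ e ≤ c(1 − 0.35) = 0.81 × 0.6500.
e_max = 0.5265.

0.53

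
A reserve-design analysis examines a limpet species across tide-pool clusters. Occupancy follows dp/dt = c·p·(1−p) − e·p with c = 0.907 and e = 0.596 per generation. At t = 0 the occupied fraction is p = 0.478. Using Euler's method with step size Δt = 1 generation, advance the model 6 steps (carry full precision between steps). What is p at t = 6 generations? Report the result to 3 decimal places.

0.352

Update rule: p ← p + [c·p·(1−p) − e·p]·Δt with Δt = 1.
  1  |  dp/dt·Δt = -0.058577  |  p_1 = 0.419423
  2  |  dp/dt·Δt = -0.029115  |  p_2 = 0.390308
  3  |  dp/dt·Δt = -0.016787  |  p_3 = 0.373521
  4  |  dp/dt·Δt = -0.010378  |  p_4 = 0.363143
  5  |  dp/dt·Δt = -0.006671  |  p_5 = 0.356472
  6  |  dp/dt·Δt = -0.004392  |  p_6 = 0.352080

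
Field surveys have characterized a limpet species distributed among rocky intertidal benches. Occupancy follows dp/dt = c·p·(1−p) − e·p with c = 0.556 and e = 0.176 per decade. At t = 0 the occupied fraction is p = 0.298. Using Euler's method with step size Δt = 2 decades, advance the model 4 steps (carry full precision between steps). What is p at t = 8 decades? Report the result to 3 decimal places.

0.668

Update rule: p ← p + [c·p·(1−p) − e·p]·Δt with Δt = 2.
p: 0.29800 → 0.42573  (Δp = +0.12773)
p: 0.42573 → 0.54774  (Δp = +0.12201)
p: 0.54774 → 0.63040  (Δp = +0.08266)
p: 0.63040 → 0.66759  (Δp = +0.03719)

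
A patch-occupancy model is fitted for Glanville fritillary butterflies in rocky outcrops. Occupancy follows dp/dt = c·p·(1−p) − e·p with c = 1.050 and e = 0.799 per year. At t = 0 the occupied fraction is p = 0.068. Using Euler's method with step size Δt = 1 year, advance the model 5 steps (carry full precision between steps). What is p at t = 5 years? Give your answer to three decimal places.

0.138

Update rule: p ← p + [c·p·(1−p) − e·p]·Δt with Δt = 1.
step 1: Δp = +0.01221, p = 0.08021
step 2: Δp = +0.01338, p = 0.09359
step 3: Δp = +0.01429, p = 0.10788
step 4: Δp = +0.01486, p = 0.12274
step 5: Δp = +0.01499, p = 0.13773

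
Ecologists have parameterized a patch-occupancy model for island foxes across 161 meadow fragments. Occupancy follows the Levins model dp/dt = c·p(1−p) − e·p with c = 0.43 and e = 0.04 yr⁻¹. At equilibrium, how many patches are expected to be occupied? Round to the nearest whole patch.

p* = 1 − e/c = 1 − 0.04/0.43 = 0.9070.
Expected occupied patches = N × p* = 161 × 0.9070 = 146.02 ≈ 146.

146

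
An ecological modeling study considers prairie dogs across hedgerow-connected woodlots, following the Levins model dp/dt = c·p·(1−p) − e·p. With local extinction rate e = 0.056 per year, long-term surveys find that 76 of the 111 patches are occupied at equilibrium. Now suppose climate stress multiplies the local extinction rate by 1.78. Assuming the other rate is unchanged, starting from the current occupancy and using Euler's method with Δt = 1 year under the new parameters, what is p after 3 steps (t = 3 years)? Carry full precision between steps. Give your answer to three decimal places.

Observed p* = 76/111 = 0.68468.
Balance c(1−p*) = e gives c = e/(1 − 0.68468) = 0.056/0.31532 = 0.17760.
Starting from p₀ = 0.68468; update p ← p + (dp/dt)·Δt with the new parameters.
  1  |  dp/dt·Δt = -0.029907  |  p_1 = 0.654778
  2  |  dp/dt·Δt = -0.025123  |  p_2 = 0.629655
  3  |  dp/dt·Δt = -0.021350  |  p_3 = 0.608305

0.608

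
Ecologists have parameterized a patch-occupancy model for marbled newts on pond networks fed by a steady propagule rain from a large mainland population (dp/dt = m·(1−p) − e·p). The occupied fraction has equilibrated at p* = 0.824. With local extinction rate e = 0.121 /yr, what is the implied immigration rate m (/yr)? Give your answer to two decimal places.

0.57

At equilibrium m(1−p*) = e·p*, so m = e·p*/(1−p*).
m = 0.121 × 0.824 / 0.1760 = 0.0997/0.1760 = 0.5665.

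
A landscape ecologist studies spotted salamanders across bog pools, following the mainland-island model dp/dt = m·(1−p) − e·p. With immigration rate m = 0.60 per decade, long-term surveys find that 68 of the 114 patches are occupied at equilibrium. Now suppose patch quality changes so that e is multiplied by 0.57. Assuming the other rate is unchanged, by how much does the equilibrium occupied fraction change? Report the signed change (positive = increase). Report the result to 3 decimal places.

Observed p* = 68/114 = 0.59649.
Balance m(1−p*) = e·p* gives e = m(1−p*)/p* = 0.60×0.40351/0.59649 = 0.40588.
New p* = m/(m+e) = 0.60000/(0.60000+0.23135) = 0.72172.
Δp* = 0.72172 − 0.59649 = +0.12523.

0.125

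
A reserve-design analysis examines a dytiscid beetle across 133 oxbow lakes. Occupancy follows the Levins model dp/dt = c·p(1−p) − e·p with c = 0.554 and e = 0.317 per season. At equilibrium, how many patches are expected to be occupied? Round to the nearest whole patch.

57

p* = 1 − e/c = 1 − 0.317/0.554 = 0.4278.
Expected occupied patches = N × p* = 133 × 0.4278 = 56.90 ≈ 57.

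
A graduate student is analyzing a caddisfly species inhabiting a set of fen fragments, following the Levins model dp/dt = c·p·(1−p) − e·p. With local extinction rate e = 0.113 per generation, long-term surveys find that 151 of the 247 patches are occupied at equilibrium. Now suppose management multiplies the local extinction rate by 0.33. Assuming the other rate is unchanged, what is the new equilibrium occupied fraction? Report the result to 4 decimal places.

Observed p* = 151/247 = 0.61134.
Balance c(1−p*) = e gives c = e/(1 − 0.61134) = 0.113/0.38866 = 0.29074.
New p* = 1 − e/c = 1 − 0.03729/0.29074 = 0.87174.

0.8717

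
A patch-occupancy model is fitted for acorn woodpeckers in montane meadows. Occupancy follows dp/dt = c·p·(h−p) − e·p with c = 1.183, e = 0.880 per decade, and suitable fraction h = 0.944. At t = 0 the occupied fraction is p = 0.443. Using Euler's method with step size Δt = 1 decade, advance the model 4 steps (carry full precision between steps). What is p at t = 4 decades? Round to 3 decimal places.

Update rule: p ← p + [c·p·(h−p) − e·p]·Δt with Δt = 1.
  1  |  dp/dt·Δt = -0.127281  |  p_1 = 0.315719
  2  |  dp/dt·Δt = -0.043172  |  p_2 = 0.272546
  3  |  dp/dt·Δt = -0.023349  |  p_3 = 0.249197
  4  |  dp/dt·Δt = -0.014465  |  p_4 = 0.234732

0.235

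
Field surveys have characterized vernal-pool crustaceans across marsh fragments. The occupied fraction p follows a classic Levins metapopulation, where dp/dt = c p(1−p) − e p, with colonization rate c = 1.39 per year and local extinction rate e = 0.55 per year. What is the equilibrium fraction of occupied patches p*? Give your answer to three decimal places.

0.604

At equilibrium, colonization balances extinction: c·p*·(1−p*) = e·p*.
So p* = 1 − e/c = 1 − 0.55/1.39 = 1 − 0.3957 = 0.6043.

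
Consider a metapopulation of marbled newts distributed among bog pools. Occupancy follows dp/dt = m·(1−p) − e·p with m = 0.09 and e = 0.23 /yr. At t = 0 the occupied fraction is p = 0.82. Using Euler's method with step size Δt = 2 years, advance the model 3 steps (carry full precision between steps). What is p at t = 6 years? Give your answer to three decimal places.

Update rule: p ← p + [m·(1−p) − e·p]·Δt with Δt = 2.
step 1: Δp = -0.34480, p = 0.47520
step 2: Δp = -0.12413, p = 0.35107
step 3: Δp = -0.04469, p = 0.30639

0.306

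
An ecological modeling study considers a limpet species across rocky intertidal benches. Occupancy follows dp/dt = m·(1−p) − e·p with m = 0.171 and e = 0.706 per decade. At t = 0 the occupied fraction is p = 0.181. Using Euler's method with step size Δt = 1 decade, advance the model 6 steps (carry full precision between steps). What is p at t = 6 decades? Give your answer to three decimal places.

0.195

Update rule: p ← p + [m·(1−p) − e·p]·Δt with Δt = 1.
  1  |  dp/dt·Δt = +0.012263  |  p_1 = 0.193263
  2  |  dp/dt·Δt = +0.001508  |  p_2 = 0.194771
  3  |  dp/dt·Δt = +0.000186  |  p_3 = 0.194957
  4  |  dp/dt·Δt = +0.000023  |  p_4 = 0.194980
  5  |  dp/dt·Δt = +0.000003  |  p_5 = 0.194983
  6  |  dp/dt·Δt = +0.000000  |  p_6 = 0.194983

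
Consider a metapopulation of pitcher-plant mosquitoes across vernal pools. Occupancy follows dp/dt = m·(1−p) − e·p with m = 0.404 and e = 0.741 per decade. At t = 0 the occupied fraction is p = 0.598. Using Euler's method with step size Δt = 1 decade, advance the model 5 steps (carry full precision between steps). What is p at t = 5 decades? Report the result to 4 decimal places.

0.3528

Update rule: p ← p + [m·(1−p) − e·p]·Δt with Δt = 1.
p: 0.59800 → 0.31729  (Δp = -0.28071)
p: 0.31729 → 0.35799  (Δp = +0.04070)
p: 0.35799 → 0.35209  (Δp = -0.00590)
p: 0.35209 → 0.35295  (Δp = +0.00086)
p: 0.35295 → 0.35282  (Δp = -0.00012)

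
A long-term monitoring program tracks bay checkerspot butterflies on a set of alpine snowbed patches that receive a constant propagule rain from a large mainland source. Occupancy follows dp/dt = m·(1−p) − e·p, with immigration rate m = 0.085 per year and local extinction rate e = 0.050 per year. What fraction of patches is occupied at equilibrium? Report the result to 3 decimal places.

0.630

Setting dp/dt = 0: m − m·p* = e·p*, so m = (m+e)·p*.
p* = m/(m+e) = 0.085/(0.085+0.050) = 0.085/0.1350 = 0.6296.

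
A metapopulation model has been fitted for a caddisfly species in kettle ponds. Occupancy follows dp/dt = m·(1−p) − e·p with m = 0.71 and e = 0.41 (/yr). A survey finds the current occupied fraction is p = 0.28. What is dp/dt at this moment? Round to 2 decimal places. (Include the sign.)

0.40

Colonization term: m·(1−p) = 0.71×0.7200 = 0.51120.
Extinction term: e·p = 0.11480.
dp/dt = 0.51120 − 0.11480 = 0.39640.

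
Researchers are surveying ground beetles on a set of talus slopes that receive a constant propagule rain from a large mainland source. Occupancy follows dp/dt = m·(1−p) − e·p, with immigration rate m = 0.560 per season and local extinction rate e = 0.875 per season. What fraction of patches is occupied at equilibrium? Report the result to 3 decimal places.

0.390

Setting dp/dt = 0: m − m·p* = e·p*, so m = (m+e)·p*.
p* = m/(m+e) = 0.560/(0.560+0.875) = 0.560/1.4350 = 0.3902.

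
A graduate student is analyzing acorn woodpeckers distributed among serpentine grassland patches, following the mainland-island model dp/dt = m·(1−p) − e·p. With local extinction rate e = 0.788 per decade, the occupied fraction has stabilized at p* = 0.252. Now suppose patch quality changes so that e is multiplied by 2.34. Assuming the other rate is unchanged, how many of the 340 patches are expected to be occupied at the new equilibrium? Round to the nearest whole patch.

43

Balance m(1−p*) = e·p* gives m = e·p*/(1−p*) = 0.788×0.25200/0.74800 = 0.26548.
New p* = m/(m+e) = 0.26548/(0.26548+1.84392) = 0.12586.
Expected occupied = 340 × 0.12586 = 42.79 ≈ 43.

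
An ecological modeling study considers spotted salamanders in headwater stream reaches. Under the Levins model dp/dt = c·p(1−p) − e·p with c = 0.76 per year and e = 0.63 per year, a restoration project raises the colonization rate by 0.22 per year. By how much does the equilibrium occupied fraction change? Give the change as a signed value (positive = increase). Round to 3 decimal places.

0.186

Before: p* = 1 − 0.63/0.76 = 0.1711.
After the change, c = 0.98, e = 0.63, so p* = 1 − 0.63/0.98 = 0.3571.
Δp* = 0.3571 − 0.1711 = +0.1861.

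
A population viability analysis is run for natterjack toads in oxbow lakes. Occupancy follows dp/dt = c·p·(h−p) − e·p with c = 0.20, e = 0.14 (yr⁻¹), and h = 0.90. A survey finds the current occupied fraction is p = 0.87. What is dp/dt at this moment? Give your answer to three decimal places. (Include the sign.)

Colonization term: c·p·(h−p) = 0.20×0.87×0.0300 = 0.00522.
Extinction term: e·p = 0.12180.
dp/dt = 0.00522 − 0.12180 = -0.11658.

-0.117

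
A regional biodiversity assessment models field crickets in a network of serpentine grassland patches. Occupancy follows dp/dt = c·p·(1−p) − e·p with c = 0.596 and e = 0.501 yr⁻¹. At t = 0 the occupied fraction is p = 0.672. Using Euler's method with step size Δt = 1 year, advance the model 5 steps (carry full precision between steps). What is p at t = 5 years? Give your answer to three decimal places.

Update rule: p ← p + [c·p·(1−p) − e·p]·Δt with Δt = 1.
  1  |  dp/dt·Δt = -0.205304  |  p_1 = 0.466696
  2  |  dp/dt·Δt = -0.085476  |  p_2 = 0.381220
  3  |  dp/dt·Δt = -0.050400  |  p_3 = 0.330820
  4  |  dp/dt·Δt = -0.033799  |  p_4 = 0.297021
  5  |  dp/dt·Δt = -0.024363  |  p_5 = 0.272658

0.273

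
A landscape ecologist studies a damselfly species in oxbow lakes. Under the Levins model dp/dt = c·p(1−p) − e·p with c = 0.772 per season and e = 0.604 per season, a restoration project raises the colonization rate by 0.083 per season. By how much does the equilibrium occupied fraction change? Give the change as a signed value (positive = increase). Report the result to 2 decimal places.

0.08

Before: p* = 1 − 0.604/0.772 = 0.2176.
After the change, c = 0.855, e = 0.604, so p* = 1 − 0.604/0.855 = 0.2936.
Δp* = 0.2936 − 0.2176 = +0.0760.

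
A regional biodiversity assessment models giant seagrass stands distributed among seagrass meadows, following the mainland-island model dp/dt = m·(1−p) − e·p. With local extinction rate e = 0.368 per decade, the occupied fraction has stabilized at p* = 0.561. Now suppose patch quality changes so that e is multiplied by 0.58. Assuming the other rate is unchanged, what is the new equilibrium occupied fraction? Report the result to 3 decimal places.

Balance m(1−p*) = e·p* gives m = e·p*/(1−p*) = 0.368×0.56100/0.43900 = 0.47027.
New p* = m/(m+e) = 0.47027/(0.47027+0.21344) = 0.68782.

0.688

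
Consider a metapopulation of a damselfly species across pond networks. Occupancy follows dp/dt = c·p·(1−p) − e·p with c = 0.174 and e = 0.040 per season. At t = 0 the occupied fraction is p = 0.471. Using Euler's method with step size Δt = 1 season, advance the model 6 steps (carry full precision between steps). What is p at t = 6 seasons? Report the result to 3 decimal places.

0.603

Update rule: p ← p + [c·p·(1−p) − e·p]·Δt with Δt = 1.
p: 0.47100 → 0.49551  (Δp = +0.02451)
p: 0.49551 → 0.51919  (Δp = +0.02368)
p: 0.51919 → 0.54186  (Δp = +0.02267)
p: 0.54186 → 0.56338  (Δp = +0.02152)
p: 0.56338 → 0.58364  (Δp = +0.02027)
p: 0.58364 → 0.60258  (Δp = +0.01894)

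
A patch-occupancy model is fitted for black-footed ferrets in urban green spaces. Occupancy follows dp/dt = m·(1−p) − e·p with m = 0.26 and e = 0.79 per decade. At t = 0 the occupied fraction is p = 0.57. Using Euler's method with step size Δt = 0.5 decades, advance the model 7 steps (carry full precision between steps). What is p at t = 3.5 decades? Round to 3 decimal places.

Update rule: p ← p + [m·(1−p) − e·p]·Δt with Δt = 0.5.
step 1: Δp = -0.16925, p = 0.40075
step 2: Δp = -0.08039, p = 0.32036
step 3: Δp = -0.03819, p = 0.28217
step 4: Δp = -0.01814, p = 0.26403
step 5: Δp = -0.00862, p = 0.25541
step 6: Δp = -0.00409, p = 0.25132
step 7: Δp = -0.00194, p = 0.24938

0.249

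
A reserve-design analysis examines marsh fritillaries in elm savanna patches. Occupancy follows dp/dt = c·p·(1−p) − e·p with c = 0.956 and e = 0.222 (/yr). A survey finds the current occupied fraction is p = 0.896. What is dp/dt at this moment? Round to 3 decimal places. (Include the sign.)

Colonization term: c·p·(1−p) = 0.956×0.896×0.1040 = 0.08908.
Extinction term: e·p = 0.19891.
dp/dt = 0.08908 − 0.19891 = -0.10983.

-0.110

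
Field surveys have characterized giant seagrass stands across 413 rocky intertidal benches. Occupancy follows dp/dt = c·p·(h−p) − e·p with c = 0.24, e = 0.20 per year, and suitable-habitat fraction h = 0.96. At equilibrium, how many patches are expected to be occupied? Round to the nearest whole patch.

52

p* = h − e/c = 0.96 − 0.8333 = 0.1267.
Expected occupied patches = N × p* = 413 × 0.1267 = 52.31 ≈ 52.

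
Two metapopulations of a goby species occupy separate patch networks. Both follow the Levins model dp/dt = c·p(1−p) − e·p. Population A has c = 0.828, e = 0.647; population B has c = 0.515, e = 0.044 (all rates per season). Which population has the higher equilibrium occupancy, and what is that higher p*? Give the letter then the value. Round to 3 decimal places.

B, 0.915

A: p*_A = 1 − 0.647/0.828 = 0.2186.
B: p*_B = 1 − 0.044/0.515 = 0.9146.
B is higher at 0.9146.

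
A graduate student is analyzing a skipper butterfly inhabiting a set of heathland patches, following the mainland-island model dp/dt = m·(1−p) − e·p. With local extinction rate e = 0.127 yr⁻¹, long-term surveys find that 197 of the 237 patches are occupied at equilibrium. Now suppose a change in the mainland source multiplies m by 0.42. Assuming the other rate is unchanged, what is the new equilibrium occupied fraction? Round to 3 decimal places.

Observed p* = 197/237 = 0.83122.
Balance m(1−p*) = e·p* gives m = e·p*/(1−p*) = 0.127×0.83122/0.16878 = 0.62546.
New p* = m/(m+e) = 0.26269/(0.26269+0.12700) = 0.67410.

0.674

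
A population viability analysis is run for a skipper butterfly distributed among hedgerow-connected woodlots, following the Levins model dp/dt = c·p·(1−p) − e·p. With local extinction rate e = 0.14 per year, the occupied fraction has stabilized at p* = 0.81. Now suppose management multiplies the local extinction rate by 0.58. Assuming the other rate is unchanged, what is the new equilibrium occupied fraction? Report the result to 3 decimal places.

Balance c(1−p*) = e gives c = e/(1 − 0.81000) = 0.14/0.19000 = 0.73684.
New p* = 1 − e/c = 1 − 0.08120/0.73684 = 0.88980.

0.890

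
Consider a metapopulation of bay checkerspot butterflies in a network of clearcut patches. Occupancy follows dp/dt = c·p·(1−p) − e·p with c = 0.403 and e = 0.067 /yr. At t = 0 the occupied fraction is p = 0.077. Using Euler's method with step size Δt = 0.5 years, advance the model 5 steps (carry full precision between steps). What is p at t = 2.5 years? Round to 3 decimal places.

Update rule: p ← p + [c·p·(1−p) − e·p]·Δt with Δt = 0.5.
t = 0.5: p = 0.07700 + (+0.01174) = 0.08874
t = 1: p = 0.08874 + (+0.01332) = 0.10206
t = 1.5: p = 0.10206 + (+0.01505) = 0.11711
t = 2: p = 0.11711 + (+0.01691) = 0.13402
t = 2.5: p = 0.13402 + (+0.01890) = 0.15292

0.153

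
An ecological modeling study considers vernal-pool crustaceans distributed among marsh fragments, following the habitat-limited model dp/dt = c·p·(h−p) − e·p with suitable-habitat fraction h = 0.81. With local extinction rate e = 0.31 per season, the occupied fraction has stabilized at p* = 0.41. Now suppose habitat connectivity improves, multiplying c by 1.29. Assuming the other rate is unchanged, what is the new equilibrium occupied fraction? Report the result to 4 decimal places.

0.4999

Balance c(h−p*) = e gives c = e/(0.81 − 0.41000) = 0.31/0.40000 = 0.77500.
New p* = 0.81 − e/c = 0.81 − 0.31000/0.99975 = 0.49992.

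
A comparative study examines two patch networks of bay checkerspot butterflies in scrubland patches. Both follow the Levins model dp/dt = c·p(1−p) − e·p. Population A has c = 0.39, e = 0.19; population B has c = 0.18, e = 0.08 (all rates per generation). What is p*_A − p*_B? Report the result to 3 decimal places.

A: p*_A = 1 − 0.19/0.39 = 0.5128.
B: p*_B = 1 − 0.08/0.18 = 0.5556.
p*_A − p*_B = 0.5128 − 0.5556 = -0.0427.

-0.043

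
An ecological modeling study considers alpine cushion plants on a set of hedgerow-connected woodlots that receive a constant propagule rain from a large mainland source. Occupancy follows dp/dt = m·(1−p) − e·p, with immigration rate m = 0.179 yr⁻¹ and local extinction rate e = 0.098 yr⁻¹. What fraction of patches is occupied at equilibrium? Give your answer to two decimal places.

Setting dp/dt = 0: m − m·p* = e·p*, so m = (m+e)·p*.
p* = m/(m+e) = 0.179/(0.179+0.098) = 0.179/0.2770 = 0.6462.

0.65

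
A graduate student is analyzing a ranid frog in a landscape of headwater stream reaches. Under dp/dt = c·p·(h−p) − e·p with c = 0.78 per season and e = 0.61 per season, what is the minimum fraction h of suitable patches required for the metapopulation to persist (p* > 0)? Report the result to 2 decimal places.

0.78

p* = h − e/c is positive only when h > e/c.
h_min = e/c = 0.61/0.78 = 0.7821.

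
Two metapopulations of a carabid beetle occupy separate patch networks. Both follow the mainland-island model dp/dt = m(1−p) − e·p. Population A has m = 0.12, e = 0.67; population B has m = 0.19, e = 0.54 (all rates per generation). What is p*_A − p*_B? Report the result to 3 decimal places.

A: p*_A = m/(m+e) = 0.12/0.7900 = 0.1519.
B: p*_B = 0.19/0.7300 = 0.2603.
p*_A − p*_B = 0.1519 − 0.2603 = -0.1084.

-0.108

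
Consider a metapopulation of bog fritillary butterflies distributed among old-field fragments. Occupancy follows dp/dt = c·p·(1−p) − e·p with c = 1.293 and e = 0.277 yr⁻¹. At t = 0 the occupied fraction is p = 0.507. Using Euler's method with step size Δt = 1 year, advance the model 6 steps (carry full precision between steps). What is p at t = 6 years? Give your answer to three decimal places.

Update rule: p ← p + [c·p·(1−p) − e·p]·Δt with Δt = 1.
  1  |  dp/dt·Δt = +0.182748  |  p_1 = 0.689748
  2  |  dp/dt·Δt = +0.085637  |  p_2 = 0.775384
  3  |  dp/dt·Δt = +0.010412  |  p_3 = 0.785796
  4  |  dp/dt·Δt = -0.000027  |  p_4 = 0.785769
  5  |  dp/dt·Δt = +0.000000  |  p_5 = 0.785770
  6  |  dp/dt·Δt = -0.000000  |  p_6 = 0.785770

0.786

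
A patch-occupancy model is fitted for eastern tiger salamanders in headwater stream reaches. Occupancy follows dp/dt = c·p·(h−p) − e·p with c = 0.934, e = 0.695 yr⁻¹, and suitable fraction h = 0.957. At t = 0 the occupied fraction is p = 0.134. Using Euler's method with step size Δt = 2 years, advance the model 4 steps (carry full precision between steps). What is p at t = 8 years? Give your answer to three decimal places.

Update rule: p ← p + [c·p·(h−p) − e·p]·Δt with Δt = 2.
t = 2: p = 0.13400 + (+0.01975) = 0.15375
t = 4: p = 0.15375 + (+0.01699) = 0.17073
t = 6: p = 0.17073 + (+0.01344) = 0.18418
t = 8: p = 0.18418 + (+0.00988) = 0.19406

0.194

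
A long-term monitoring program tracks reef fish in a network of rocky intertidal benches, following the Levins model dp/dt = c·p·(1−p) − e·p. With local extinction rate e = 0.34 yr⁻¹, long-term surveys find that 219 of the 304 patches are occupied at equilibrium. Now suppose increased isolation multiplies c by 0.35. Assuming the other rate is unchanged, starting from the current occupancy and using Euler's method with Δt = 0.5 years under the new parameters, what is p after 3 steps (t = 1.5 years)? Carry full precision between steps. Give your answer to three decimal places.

Observed p* = 219/304 = 0.72039.
Balance c(1−p*) = e gives c = e/(1 − 0.72039) = 0.34/0.27961 = 1.21600.
Starting from p₀ = 0.72039; update p ← p + (dp/dt)·Δt with the new parameters.
step 1: Δp = -0.07960, p = 0.64079
step 2: Δp = -0.05995, p = 0.58084
step 3: Δp = -0.04693, p = 0.53391

0.534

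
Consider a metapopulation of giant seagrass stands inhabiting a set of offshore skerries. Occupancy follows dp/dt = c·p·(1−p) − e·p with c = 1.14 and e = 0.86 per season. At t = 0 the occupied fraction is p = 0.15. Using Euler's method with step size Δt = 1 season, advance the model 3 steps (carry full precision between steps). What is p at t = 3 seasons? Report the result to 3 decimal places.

0.195

Update rule: p ← p + [c·p·(1−p) − e·p]·Δt with Δt = 1.
t = 1: p = 0.15000 + (+0.01635) = 0.16635
t = 2: p = 0.16635 + (+0.01503) = 0.18138
t = 3: p = 0.18138 + (+0.01328) = 0.19466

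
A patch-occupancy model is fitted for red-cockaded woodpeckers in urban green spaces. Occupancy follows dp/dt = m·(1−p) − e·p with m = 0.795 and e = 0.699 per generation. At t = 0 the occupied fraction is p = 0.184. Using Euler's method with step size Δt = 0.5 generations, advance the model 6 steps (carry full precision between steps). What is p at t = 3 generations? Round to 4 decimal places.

0.5320

Update rule: p ← p + [m·(1−p) − e·p]·Δt with Δt = 0.5.
  1  |  dp/dt·Δt = +0.260052  |  p_1 = 0.444052
  2  |  dp/dt·Δt = +0.065793  |  p_2 = 0.509845
  3  |  dp/dt·Δt = +0.016646  |  p_3 = 0.526491
  4  |  dp/dt·Δt = +0.004211  |  p_4 = 0.530702
  5  |  dp/dt·Δt = +0.001065  |  p_5 = 0.531768
  6  |  dp/dt·Δt = +0.000270  |  p_6 = 0.532037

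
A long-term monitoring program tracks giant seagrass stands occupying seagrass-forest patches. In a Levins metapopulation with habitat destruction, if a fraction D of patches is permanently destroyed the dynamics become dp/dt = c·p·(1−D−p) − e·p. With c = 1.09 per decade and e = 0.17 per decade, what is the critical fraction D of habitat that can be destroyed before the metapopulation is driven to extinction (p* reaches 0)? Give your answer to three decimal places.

The nontrivial equilibrium is p* = (1−D) − e/c; extinction occurs when this hits zero.
So D_crit = 1 − e/c = 1 − 0.17/1.09 = 1 − 0.1560 = 0.8440.
This equals the undisturbed p*, a classic result of Lande's extension.

0.844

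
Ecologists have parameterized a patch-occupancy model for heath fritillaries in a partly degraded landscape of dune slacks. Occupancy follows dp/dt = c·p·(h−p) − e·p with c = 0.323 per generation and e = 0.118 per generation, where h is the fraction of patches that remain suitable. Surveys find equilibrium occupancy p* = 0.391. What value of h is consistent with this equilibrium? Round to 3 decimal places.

0.756

At equilibrium c(h−p*) = e, so h = p* + e/c.
h = 0.391 + 0.118/0.323 = 0.391 + 0.3653 = 0.7563.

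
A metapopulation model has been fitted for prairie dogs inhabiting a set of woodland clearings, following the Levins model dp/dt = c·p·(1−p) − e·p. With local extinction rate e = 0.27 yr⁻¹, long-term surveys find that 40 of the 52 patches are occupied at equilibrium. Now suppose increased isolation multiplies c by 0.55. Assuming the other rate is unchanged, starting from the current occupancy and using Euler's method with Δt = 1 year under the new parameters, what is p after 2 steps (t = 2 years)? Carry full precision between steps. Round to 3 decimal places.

0.634

Observed p* = 40/52 = 0.76923.
Balance c(1−p*) = e gives c = e/(1 − 0.76923) = 0.27/0.23077 = 1.17000.
Starting from p₀ = 0.76923; update p ← p + (dp/dt)·Δt with the new parameters.
  1  |  dp/dt·Δt = -0.093462  |  p_1 = 0.675769
  2  |  dp/dt·Δt = -0.041464  |  p_2 = 0.634306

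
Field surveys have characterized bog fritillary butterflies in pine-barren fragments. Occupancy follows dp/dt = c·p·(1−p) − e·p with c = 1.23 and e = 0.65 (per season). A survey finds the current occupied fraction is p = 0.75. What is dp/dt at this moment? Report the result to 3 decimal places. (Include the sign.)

Colonization term: c·p·(1−p) = 1.23×0.75×0.2500 = 0.23062.
Extinction term: e·p = 0.48750.
dp/dt = 0.23062 − 0.48750 = -0.25688.

-0.257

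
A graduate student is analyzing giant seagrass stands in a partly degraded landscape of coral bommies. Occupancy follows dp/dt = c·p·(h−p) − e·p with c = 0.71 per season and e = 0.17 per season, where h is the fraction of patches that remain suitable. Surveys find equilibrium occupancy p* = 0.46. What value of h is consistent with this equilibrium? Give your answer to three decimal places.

At equilibrium c(h−p*) = e, so h = p* + e/c.
h = 0.46 + 0.17/0.71 = 0.46 + 0.2394 = 0.6994.

0.699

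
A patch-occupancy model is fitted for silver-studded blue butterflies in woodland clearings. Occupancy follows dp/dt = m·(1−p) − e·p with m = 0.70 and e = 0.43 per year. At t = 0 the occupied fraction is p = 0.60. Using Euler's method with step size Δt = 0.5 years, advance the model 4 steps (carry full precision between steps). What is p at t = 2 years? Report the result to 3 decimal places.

0.619

Update rule: p ← p + [m·(1−p) − e·p]·Δt with Δt = 0.5.
t = 0.5: p = 0.60000 + (+0.01100) = 0.61100
t = 1: p = 0.61100 + (+0.00479) = 0.61579
t = 1.5: p = 0.61579 + (+0.00208) = 0.61787
t = 2: p = 0.61787 + (+0.00091) = 0.61877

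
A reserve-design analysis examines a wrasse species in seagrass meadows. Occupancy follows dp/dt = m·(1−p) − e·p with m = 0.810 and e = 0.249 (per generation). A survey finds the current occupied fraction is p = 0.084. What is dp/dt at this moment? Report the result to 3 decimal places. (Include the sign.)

Colonization term: m·(1−p) = 0.810×0.9160 = 0.74196.
Extinction term: e·p = 0.02092.
dp/dt = 0.74196 − 0.02092 = 0.72104.

0.721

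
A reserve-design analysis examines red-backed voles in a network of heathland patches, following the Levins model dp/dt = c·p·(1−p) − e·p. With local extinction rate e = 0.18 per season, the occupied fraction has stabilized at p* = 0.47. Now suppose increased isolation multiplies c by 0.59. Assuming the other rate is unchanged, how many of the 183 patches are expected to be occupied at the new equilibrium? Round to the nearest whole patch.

Balance c(1−p*) = e gives c = e/(1 − 0.47000) = 0.18/0.53000 = 0.33962.
New p* = 1 − e/c = 1 − 0.18000/0.20038 = 0.10171.
Expected occupied = 183 × 0.10171 = 18.61 ≈ 19.

19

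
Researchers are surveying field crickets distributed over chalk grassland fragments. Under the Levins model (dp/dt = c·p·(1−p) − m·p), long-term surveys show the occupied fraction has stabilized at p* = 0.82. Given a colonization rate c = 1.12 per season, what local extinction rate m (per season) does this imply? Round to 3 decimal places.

0.202

At equilibrium c(1−p*) = m.
m = 1.12 × (1 − 0.82) = 1.12 × 0.1800 = 0.2016.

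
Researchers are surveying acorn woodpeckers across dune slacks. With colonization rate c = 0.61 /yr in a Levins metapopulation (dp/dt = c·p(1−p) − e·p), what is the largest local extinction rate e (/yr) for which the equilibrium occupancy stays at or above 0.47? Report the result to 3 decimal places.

1 − e/c ≥ 0.47 ⇒ e ≤ c(1 − 0.47) = 0.61 × 0.5300.
e_max = 0.3233.

0.323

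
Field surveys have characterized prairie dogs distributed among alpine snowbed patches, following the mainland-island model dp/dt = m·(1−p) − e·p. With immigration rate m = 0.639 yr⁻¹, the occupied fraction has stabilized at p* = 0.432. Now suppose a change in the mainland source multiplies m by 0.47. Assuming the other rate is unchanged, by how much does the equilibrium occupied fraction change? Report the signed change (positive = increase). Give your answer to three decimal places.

-0.169

Balance m(1−p*) = e·p* gives e = m(1−p*)/p* = 0.639×0.56800/0.43200 = 0.84017.
New p* = m/(m+e) = 0.30033/(0.30033+0.84017) = 0.26333.
Δp* = 0.26333 − 0.43200 = -0.16867.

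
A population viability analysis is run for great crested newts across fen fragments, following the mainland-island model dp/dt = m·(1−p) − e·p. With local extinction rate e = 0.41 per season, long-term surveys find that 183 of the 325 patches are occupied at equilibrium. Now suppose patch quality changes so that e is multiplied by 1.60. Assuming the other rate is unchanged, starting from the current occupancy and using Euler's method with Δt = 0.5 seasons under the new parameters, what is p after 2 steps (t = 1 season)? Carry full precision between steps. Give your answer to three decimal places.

0.466

Observed p* = 183/325 = 0.56308.
Balance m(1−p*) = e·p* gives m = e·p*/(1−p*) = 0.41×0.56308/0.43692 = 0.52838.
Starting from p₀ = 0.56308; update p ← p + (dp/dt)·Δt with the new parameters.
  1  |  dp/dt·Δt = -0.069258  |  p_1 = 0.493818
  2  |  dp/dt·Δt = -0.028244  |  p_2 = 0.465574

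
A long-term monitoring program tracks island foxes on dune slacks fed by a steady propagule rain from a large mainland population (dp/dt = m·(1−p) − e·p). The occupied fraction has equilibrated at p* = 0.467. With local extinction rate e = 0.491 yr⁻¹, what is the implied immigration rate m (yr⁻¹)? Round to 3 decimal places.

At equilibrium m(1−p*) = e·p*, so m = e·p*/(1−p*).
m = 0.491 × 0.467 / 0.5330 = 0.2293/0.5330 = 0.4302.

0.430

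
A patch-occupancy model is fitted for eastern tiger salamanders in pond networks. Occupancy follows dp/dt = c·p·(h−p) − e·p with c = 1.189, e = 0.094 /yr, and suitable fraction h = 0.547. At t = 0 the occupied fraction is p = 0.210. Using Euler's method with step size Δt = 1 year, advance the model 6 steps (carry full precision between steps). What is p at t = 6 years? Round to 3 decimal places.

0.458

Update rule: p ← p + [c·p·(h−p) − e·p]·Δt with Δt = 1.
step 1: Δp = +0.06441, p = 0.27441
step 2: Δp = +0.06314, p = 0.33755
step 3: Δp = +0.05233, p = 0.38988
step 4: Δp = +0.03619, p = 0.42607
step 5: Δp = +0.02121, p = 0.44728
step 6: Δp = +0.01099, p = 0.45827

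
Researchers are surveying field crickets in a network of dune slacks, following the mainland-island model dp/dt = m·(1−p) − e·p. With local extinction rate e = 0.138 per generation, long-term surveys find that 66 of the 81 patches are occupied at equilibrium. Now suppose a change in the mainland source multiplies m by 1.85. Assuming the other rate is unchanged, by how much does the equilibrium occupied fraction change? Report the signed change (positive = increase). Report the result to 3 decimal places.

Observed p* = 66/81 = 0.81481.
Balance m(1−p*) = e·p* gives m = e·p*/(1−p*) = 0.138×0.81481/0.18519 = 0.60718.
New p* = m/(m+e) = 1.12328/(1.12328+0.13800) = 0.89059.
Δp* = 0.89059 − 0.81481 = +0.07578.

0.076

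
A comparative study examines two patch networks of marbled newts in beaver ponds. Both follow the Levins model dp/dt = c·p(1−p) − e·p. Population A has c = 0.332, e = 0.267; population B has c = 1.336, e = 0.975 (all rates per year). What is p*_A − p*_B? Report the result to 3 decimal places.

A: p*_A = 1 − 0.267/0.332 = 0.1958.
B: p*_B = 1 − 0.975/1.336 = 0.2702.
p*_A − p*_B = 0.1958 − 0.2702 = -0.0744.

-0.074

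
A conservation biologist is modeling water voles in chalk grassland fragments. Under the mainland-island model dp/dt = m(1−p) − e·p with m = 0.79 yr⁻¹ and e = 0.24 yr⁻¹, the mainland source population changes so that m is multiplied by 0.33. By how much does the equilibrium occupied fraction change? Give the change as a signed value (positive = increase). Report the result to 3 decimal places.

Before: p* = 0.79/(0.79+0.24) = 0.7670.
After: m = 0.2607, e = 0.24; p* = 0.2607/0.5007 = 0.5207.
Δp* = 0.5207 − 0.7670 = -0.2463.

-0.246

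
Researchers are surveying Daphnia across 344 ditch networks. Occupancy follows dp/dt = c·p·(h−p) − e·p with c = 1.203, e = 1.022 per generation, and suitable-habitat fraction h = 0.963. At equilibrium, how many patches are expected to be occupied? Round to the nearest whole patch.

39

p* = h − e/c = 0.963 − 0.8495 = 0.1135.
Expected occupied patches = N × p* = 344 × 0.1135 = 39.03 ≈ 39.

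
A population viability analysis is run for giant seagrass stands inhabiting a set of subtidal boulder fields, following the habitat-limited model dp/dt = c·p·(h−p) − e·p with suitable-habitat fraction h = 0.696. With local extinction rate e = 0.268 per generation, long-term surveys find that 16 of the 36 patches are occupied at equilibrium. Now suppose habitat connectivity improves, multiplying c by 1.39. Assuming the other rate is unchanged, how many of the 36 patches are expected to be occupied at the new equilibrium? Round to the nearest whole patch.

19

Observed p* = 16/36 = 0.44444.
Balance c(h−p*) = e gives c = e/(0.696 − 0.44444) = 0.268/0.25156 = 1.06535.
New p* = 0.696 − e/c = 0.696 − 0.26800/1.48084 = 0.51502.
Expected occupied = 36 × 0.51502 = 18.54 ≈ 19.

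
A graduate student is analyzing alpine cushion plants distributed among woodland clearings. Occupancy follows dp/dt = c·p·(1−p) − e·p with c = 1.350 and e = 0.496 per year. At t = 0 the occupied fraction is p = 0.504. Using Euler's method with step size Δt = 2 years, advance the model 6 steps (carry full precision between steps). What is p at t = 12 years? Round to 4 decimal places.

0.6238

Update rule: p ← p + [c·p·(1−p) − e·p]·Δt with Δt = 2.
  1  |  dp/dt·Δt = +0.174989  |  p_1 = 0.678989
  2  |  dp/dt·Δt = -0.085057  |  p_2 = 0.593932
  3  |  dp/dt·Δt = +0.061997  |  p_3 = 0.655929
  4  |  dp/dt·Δt = -0.041328  |  p_4 = 0.614600
  5  |  dp/dt·Δt = +0.029857  |  p_5 = 0.644457
  6  |  dp/dt·Δt = -0.020645  |  p_6 = 0.623812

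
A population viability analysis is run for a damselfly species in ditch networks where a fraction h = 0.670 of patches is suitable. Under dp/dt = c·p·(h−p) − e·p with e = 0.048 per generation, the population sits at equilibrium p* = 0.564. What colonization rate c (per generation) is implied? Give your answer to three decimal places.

At equilibrium c(h−p*) = e, so c = e/(h−p*).
c = 0.048/(0.670 − 0.564) = 0.048/0.1060 = 0.4528.

0.453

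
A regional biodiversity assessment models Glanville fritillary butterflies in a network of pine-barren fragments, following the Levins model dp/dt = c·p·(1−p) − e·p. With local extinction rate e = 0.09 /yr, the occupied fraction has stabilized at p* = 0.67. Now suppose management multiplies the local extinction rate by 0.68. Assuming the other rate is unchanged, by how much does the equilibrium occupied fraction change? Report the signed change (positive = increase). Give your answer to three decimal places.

Balance c(1−p*) = e gives c = e/(1 − 0.67000) = 0.09/0.33000 = 0.27273.
New p* = 1 − e/c = 1 − 0.06120/0.27273 = 0.77560.
Δp* = 0.77560 − 0.67000 = +0.10560.

0.106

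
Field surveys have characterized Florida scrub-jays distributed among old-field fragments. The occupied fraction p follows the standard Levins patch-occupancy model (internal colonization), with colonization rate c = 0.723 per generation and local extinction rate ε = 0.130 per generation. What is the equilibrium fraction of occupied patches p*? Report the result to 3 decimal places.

At equilibrium, colonization balances extinction: c·p*·(1−p*) = ε·p*.
So p* = 1 − ε/c = 1 − 0.130/0.723 = 1 − 0.1798 = 0.8202.

0.820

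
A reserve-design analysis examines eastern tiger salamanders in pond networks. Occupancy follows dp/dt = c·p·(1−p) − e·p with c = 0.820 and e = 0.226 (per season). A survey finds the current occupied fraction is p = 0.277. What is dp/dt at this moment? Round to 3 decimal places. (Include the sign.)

0.102

Colonization term: c·p·(1−p) = 0.820×0.277×0.7230 = 0.16422.
Extinction term: e·p = 0.06260.
dp/dt = 0.16422 − 0.06260 = 0.10162.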